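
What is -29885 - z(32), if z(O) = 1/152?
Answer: -4542521/152 ≈ -29885.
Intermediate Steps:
z(O) = 1/152
-29885 - z(32) = -29885 - 1*1/152 = -29885 - 1/152 = -4542521/152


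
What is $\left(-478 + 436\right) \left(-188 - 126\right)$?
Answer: $13188$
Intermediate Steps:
$\left(-478 + 436\right) \left(-188 - 126\right) = - 42 \left(-188 - 126\right) = \left(-42\right) \left(-314\right) = 13188$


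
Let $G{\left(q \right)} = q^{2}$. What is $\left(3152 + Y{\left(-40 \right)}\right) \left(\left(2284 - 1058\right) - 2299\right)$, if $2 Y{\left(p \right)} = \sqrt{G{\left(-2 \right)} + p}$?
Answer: $-3382096 - 3219 i \approx -3.3821 \cdot 10^{6} - 3219.0 i$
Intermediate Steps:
$Y{\left(p \right)} = \frac{\sqrt{4 + p}}{2}$ ($Y{\left(p \right)} = \frac{\sqrt{\left(-2\right)^{2} + p}}{2} = \frac{\sqrt{4 + p}}{2}$)
$\left(3152 + Y{\left(-40 \right)}\right) \left(\left(2284 - 1058\right) - 2299\right) = \left(3152 + \frac{\sqrt{4 - 40}}{2}\right) \left(\left(2284 - 1058\right) - 2299\right) = \left(3152 + \frac{\sqrt{-36}}{2}\right) \left(1226 - 2299\right) = \left(3152 + \frac{6 i}{2}\right) \left(-1073\right) = \left(3152 + 3 i\right) \left(-1073\right) = -3382096 - 3219 i$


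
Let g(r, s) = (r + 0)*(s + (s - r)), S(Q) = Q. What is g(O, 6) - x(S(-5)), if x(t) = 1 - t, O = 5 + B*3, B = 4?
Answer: -91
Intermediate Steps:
O = 17 (O = 5 + 4*3 = 5 + 12 = 17)
g(r, s) = r*(-r + 2*s)
g(O, 6) - x(S(-5)) = 17*(-1*17 + 2*6) - (1 - 1*(-5)) = 17*(-17 + 12) - (1 + 5) = 17*(-5) - 1*6 = -85 - 6 = -91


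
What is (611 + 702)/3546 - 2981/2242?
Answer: -1906720/1987533 ≈ -0.95934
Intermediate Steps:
(611 + 702)/3546 - 2981/2242 = 1313*(1/3546) - 2981*1/2242 = 1313/3546 - 2981/2242 = -1906720/1987533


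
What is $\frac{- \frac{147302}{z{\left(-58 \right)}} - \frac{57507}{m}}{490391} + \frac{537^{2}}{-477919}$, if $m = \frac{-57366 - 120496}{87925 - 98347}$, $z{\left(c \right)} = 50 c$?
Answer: $- \frac{18439806855889992961}{30221635669265733550} \approx -0.61015$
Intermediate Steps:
$m = \frac{88931}{5211}$ ($m = - \frac{177862}{-10422} = \left(-177862\right) \left(- \frac{1}{10422}\right) = \frac{88931}{5211} \approx 17.066$)
$\frac{- \frac{147302}{z{\left(-58 \right)}} - \frac{57507}{m}}{490391} + \frac{537^{2}}{-477919} = \frac{- \frac{147302}{50 \left(-58\right)} - \frac{57507}{\frac{88931}{5211}}}{490391} + \frac{537^{2}}{-477919} = \left(- \frac{147302}{-2900} - \frac{299668977}{88931}\right) \frac{1}{490391} + 288369 \left(- \frac{1}{477919}\right) = \left(\left(-147302\right) \left(- \frac{1}{2900}\right) - \frac{299668977}{88931}\right) \frac{1}{490391} - \frac{288369}{477919} = \left(\frac{73651}{1450} - \frac{299668977}{88931}\right) \frac{1}{490391} - \frac{288369}{477919} = \left(- \frac{427970159569}{128949950}\right) \frac{1}{490391} - \frac{288369}{477919} = - \frac{427970159569}{63235894930450} - \frac{288369}{477919} = - \frac{18439806855889992961}{30221635669265733550}$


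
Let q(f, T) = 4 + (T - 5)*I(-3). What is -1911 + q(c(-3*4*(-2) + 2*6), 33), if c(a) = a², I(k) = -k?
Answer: -1823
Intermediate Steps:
q(f, T) = -11 + 3*T (q(f, T) = 4 + (T - 5)*(-1*(-3)) = 4 + (-5 + T)*3 = 4 + (-15 + 3*T) = -11 + 3*T)
-1911 + q(c(-3*4*(-2) + 2*6), 33) = -1911 + (-11 + 3*33) = -1911 + (-11 + 99) = -1911 + 88 = -1823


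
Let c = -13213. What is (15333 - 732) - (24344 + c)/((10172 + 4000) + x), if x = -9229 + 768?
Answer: 83375180/5711 ≈ 14599.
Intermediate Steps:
x = -8461
(15333 - 732) - (24344 + c)/((10172 + 4000) + x) = (15333 - 732) - (24344 - 13213)/((10172 + 4000) - 8461) = 14601 - 11131/(14172 - 8461) = 14601 - 11131/5711 = 83375180/5711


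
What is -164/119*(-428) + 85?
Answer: 80307/119 ≈ 674.85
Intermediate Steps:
-164/119*(-428) + 85 = 70192/119 + 85 = 80307/119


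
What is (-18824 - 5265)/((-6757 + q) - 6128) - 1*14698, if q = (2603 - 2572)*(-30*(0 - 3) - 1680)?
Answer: -913824061/62175 ≈ -14698.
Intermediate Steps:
q = -49290 (q = 31*(-30*(-3) - 1680) = 31*(90 - 1680) = 31*(-1590) = -49290)
(-18824 - 5265)/((-6757 + q) - 6128) - 1*14698 = (-18824 - 5265)/((-6757 - 49290) - 6128) - 1*14698 = -24089/(-56047 - 6128) - 14698 = -24089/(-62175) - 14698 = -24089*(-1/62175) - 14698 = 24089/62175 - 14698 = -913824061/62175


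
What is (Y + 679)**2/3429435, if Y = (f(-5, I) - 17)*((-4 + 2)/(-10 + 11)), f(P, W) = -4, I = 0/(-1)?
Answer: 519841/3429435 ≈ 0.15158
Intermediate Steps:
I = 0 (I = 0*(-1) = 0)
Y = 42 (Y = (-4 - 17)*((-4 + 2)/(-10 + 11)) = -(-42)/1 = -(-42) = -21*(-2) = 42)
(Y + 679)**2/3429435 = (42 + 679)**2/3429435 = 721**2*(1/3429435) = 519841*(1/3429435) = 519841/3429435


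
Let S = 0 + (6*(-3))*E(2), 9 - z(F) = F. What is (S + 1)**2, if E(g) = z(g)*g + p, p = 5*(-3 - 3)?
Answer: 83521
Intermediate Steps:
z(F) = 9 - F
p = -30 (p = 5*(-6) = -30)
E(g) = -30 + g*(9 - g) (E(g) = (9 - g)*g - 30 = g*(9 - g) - 30 = -30 + g*(9 - g))
S = 288 (S = 0 + (6*(-3))*(-30 - 1*2*(-9 + 2)) = 0 - 18*(-30 - 1*2*(-7)) = 0 - 18*(-30 + 14) = 0 - 18*(-16) = 0 + 288 = 288)
(S + 1)**2 = (288 + 1)**2 = 289**2 = 83521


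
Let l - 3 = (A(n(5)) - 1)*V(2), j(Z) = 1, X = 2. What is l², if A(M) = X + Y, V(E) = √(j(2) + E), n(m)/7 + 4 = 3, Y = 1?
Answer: 21 + 12*√3 ≈ 41.785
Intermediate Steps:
n(m) = -7 (n(m) = -28 + 7*3 = -28 + 21 = -7)
V(E) = √(1 + E)
A(M) = 3 (A(M) = 2 + 1 = 3)
l = 3 + 2*√3 (l = 3 + (3 - 1)*√(1 + 2) = 3 + 2*√3 ≈ 6.4641)
l² = (3 + 2*√3)²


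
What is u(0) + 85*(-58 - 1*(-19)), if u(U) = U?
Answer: -3315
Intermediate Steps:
u(0) + 85*(-58 - 1*(-19)) = 0 + 85*(-58 - 1*(-19)) = 0 + 85*(-58 + 19) = 0 + 85*(-39) = 0 - 3315 = -3315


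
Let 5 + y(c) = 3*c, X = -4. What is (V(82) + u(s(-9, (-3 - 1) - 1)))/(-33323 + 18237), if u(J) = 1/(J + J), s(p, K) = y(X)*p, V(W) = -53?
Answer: 16217/4616316 ≈ 0.0035130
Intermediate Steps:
y(c) = -5 + 3*c
s(p, K) = -17*p (s(p, K) = (-5 + 3*(-4))*p = (-5 - 12)*p = -17*p)
u(J) = 1/(2*J)
(V(82) + u(s(-9, (-3 - 1) - 1)))/(-33323 + 18237) = (-53 + 1/(2*((-17*(-9)))))/(-33323 + 18237) = (-53 + (½)/153)/(-15086) = (-53 + (½)*(1/153))*(-1/15086) = (-53 + 1/306)*(-1/15086) = -16217/306*(-1/15086) = 16217/4616316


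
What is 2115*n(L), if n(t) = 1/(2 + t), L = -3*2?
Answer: -2115/4 ≈ -528.75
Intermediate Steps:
L = -6
2115*n(L) = 2115/(2 - 6) = 2115/(-4) = 2115*(-1/4) = -2115/4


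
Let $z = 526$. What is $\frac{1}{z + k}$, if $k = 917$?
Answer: $\frac{1}{1443} \approx 0.000693$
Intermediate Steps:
$\frac{1}{z + k} = \frac{1}{526 + 917} = \frac{1}{1443}$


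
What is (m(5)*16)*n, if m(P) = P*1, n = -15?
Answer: -1200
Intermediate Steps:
m(P) = P
(m(5)*16)*n = (5*16)*(-15) = 80*(-15) = -1200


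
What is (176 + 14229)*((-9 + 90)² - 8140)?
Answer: -22745495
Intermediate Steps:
(176 + 14229)*((-9 + 90)² - 8140) = 14405*(81² - 8140) = 14405*(6561 - 8140) = 14405*(-1579) = -22745495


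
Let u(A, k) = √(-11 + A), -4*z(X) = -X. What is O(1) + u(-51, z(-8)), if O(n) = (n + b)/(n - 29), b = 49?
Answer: -25/14 + I*√62 ≈ -1.7857 + 7.874*I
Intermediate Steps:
z(X) = X/4 (z(X) = -(-1)*X/4 = X/4)
O(n) = (49 + n)/(-29 + n) (O(n) = (n + 49)/(n - 29) = (49 + n)/(-29 + n))
O(1) + u(-51, z(-8)) = (49 + 1)/(-29 + 1) + √(-11 - 51) = 50/(-28) + √(-62) = -1/28*50 + I*√62 = -25/14 + I*√62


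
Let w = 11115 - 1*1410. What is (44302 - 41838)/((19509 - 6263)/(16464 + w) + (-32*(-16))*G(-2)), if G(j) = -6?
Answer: -32240208/40188961 ≈ -0.80222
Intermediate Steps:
w = 9705 (w = 11115 - 1410 = 9705)
(44302 - 41838)/((19509 - 6263)/(16464 + w) + (-32*(-16))*G(-2)) = (44302 - 41838)/((19509 - 6263)/(16464 + 9705) - 32*(-16)*(-6)) = 2464/(13246/26169 + 512*(-6)) = 2464/(13246*(1/26169) - 3072) = 2464/(13246/26169 - 3072) = 2464/(-80377922/26169) = 2464*(-26169/80377922) = -32240208/40188961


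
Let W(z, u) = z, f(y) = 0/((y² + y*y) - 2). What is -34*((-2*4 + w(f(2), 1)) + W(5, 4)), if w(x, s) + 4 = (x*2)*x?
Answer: 238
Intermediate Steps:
f(y) = 0 (f(y) = 0/((y² + y²) - 2) = 0/(2*y² - 2) = 0/(-2 + 2*y²) = 0)
w(x, s) = -4 + 2*x² (w(x, s) = -4 + (x*2)*x = -4 + (2*x)*x = -4 + 2*x²)
-34*((-2*4 + w(f(2), 1)) + W(5, 4)) = -34*((-2*4 + (-4 + 2*0²)) + 5) = -34*((-8 + (-4 + 2*0)) + 5) = -34*((-8 + (-4 + 0)) + 5) = -34*((-8 - 4) + 5) = -34*(-12 + 5) = -34*(-7) = 238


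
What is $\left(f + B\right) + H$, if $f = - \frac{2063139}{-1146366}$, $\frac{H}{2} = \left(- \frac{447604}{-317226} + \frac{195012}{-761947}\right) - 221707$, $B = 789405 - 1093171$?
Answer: $- \frac{884756633909338660655}{1184134345808778} \approx -7.4718 \cdot 10^{5}$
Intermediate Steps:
$B = -303766$ ($B = 789405 - 1093171 = -303766$)
$H = - \frac{53588386541322278}{120854699511}$ ($H = 2 \left(\left(- \frac{447604}{-317226} + \frac{195012}{-761947}\right) - 221707\right) = 2 \left(\left(\left(-447604\right) \left(- \frac{1}{317226}\right) + 195012 \left(- \frac{1}{761947}\right)\right) - 221707\right) = 2 \left(\left(\frac{223802}{158613} - \frac{195012}{761947}\right) - 221707\right) = 2 \left(\frac{139593824138}{120854699511} - 221707\right) = 2 \left(- \frac{26794193270661139}{120854699511}\right) = - \frac{53588386541322278}{120854699511} \approx -4.4341 \cdot 10^{5}$)
$f = \frac{52901}{29394}$ ($f = \left(-2063139\right) \left(- \frac{1}{1146366}\right) = \frac{52901}{29394} \approx 1.7997$)
$\left(f + B\right) + H = \left(\frac{52901}{29394} - 303766\right) - \frac{53588386541322278}{120854699511} = - \frac{8928844903}{29394} - \frac{53588386541322278}{120854699511} = - \frac{884756633909338660655}{1184134345808778}$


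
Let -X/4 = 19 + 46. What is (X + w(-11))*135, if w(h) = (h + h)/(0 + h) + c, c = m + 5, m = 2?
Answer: -33885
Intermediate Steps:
X = -260 (X = -4*(19 + 46) = -4*65 = -260)
c = 7 (c = 2 + 5 = 7)
w(h) = 9 (w(h) = (h + h)/(0 + h) + 7 = (2*h)/h + 7 = 2 + 7 = 9)
(X + w(-11))*135 = (-260 + 9)*135 = -251*135 = -33885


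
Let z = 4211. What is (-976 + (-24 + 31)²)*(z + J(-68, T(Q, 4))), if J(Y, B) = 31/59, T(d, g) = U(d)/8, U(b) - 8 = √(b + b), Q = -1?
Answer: -230340960/59 ≈ -3.9041e+6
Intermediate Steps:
U(b) = 8 + √2*√b (U(b) = 8 + √(b + b) = 8 + √(2*b) = 8 + √2*√b)
T(d, g) = 1 + √2*√d/8 (T(d, g) = (8 + √2*√d)/8 = (8 + √2*√d)*(⅛) = 1 + √2*√d/8)
J(Y, B) = 31/59 (J(Y, B) = 31*(1/59) = 31/59)
(-976 + (-24 + 31)²)*(z + J(-68, T(Q, 4))) = (-976 + (-24 + 31)²)*(4211 + 31/59) = (-976 + 7²)*(248480/59) = (-976 + 49)*(248480/59) = -927*248480/59 = -230340960/59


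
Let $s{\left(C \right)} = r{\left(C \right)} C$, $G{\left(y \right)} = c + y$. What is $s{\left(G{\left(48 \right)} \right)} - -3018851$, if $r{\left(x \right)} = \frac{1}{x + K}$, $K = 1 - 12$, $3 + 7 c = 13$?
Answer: $\frac{812071265}{269} \approx 3.0189 \cdot 10^{6}$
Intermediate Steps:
$c = \frac{10}{7}$ ($c = - \frac{3}{7} + \frac{1}{7} \cdot 13 = - \frac{3}{7} + \frac{13}{7} = \frac{10}{7} \approx 1.4286$)
$K = -11$ ($K = 1 - 12 = -11$)
$r{\left(x \right)} = \frac{1}{-11 + x}$ ($r{\left(x \right)} = \frac{1}{x - 11} = \frac{1}{-11 + x}$)
$G{\left(y \right)} = \frac{10}{7} + y$
$s{\left(C \right)} = \frac{C}{-11 + C}$
$s{\left(G{\left(48 \right)} \right)} - -3018851 = \frac{\frac{10}{7} + 48}{-11 + \left(\frac{10}{7} + 48\right)} - -3018851 = \frac{346}{7 \left(-11 + \frac{346}{7}\right)} + 3018851 = \frac{346}{7 \cdot \frac{269}{7}} + 3018851 = \frac{346}{7} \cdot \frac{7}{269} + 3018851 = \frac{346}{269} + 3018851 = \frac{812071265}{269}$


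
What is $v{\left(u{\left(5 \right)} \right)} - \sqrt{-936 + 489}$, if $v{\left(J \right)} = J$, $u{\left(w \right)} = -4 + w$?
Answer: $1 - i \sqrt{447} \approx 1.0 - 21.142 i$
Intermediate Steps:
$v{\left(u{\left(5 \right)} \right)} - \sqrt{-936 + 489} = \left(-4 + 5\right) - \sqrt{-936 + 489} = 1 - \sqrt{-447} = 1 - i \sqrt{447}$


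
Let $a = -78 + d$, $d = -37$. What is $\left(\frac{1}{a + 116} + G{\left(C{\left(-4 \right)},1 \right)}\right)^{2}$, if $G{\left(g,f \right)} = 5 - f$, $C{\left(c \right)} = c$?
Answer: $25$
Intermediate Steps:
$a = -115$ ($a = -78 - 37 = -115$)
$\left(\frac{1}{a + 116} + G{\left(C{\left(-4 \right)},1 \right)}\right)^{2} = \left(\frac{1}{-115 + 116} + \left(5 - 1\right)\right)^{2} = \left(1^{-1} + \left(5 - 1\right)\right)^{2} = \left(1 + 4\right)^{2} = 5^{2} = 25$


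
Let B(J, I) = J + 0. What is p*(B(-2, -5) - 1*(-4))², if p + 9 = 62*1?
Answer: 212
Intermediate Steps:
p = 53 (p = -9 + 62*1 = -9 + 62 = 53)
B(J, I) = J
p*(B(-2, -5) - 1*(-4))² = 53*(-2 - 1*(-4))² = 53*(-2 + 4)² = 53*2² = 53*4 = 212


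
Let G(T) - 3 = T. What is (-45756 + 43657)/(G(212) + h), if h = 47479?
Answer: -2099/47694 ≈ -0.044010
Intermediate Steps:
G(T) = 3 + T
(-45756 + 43657)/(G(212) + h) = (-45756 + 43657)/((3 + 212) + 47479) = -2099/(215 + 47479) = -2099/47694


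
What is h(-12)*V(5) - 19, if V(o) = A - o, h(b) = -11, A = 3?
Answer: 3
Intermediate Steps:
V(o) = 3 - o
h(-12)*V(5) - 19 = -11*(3 - 1*5) - 19 = -11*(3 - 5) - 19 = -11*(-2) - 19 = 22 - 19 = 3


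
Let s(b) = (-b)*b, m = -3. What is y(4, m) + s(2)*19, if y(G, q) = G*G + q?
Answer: -63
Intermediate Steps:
y(G, q) = q + G**2 (y(G, q) = G**2 + q = q + G**2)
s(b) = -b**2
y(4, m) + s(2)*19 = (-3 + 4**2) - 1*2**2*19 = (-3 + 16) - 1*4*19 = 13 - 4*19 = 13 - 76 = -63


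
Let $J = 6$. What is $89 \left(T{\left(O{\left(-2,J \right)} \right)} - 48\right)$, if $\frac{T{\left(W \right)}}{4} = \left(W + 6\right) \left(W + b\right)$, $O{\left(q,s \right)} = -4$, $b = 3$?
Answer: $-4984$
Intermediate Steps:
$T{\left(W \right)} = 4 \left(3 + W\right) \left(6 + W\right)$ ($T{\left(W \right)} = 4 \left(W + 6\right) \left(W + 3\right) = 4 \left(6 + W\right) \left(3 + W\right) = 4 \left(3 + W\right) \left(6 + W\right)$)
$89 \left(T{\left(O{\left(-2,J \right)} \right)} - 48\right) = 89 \left(\left(72 + 4 \left(-4\right)^{2} + 36 \left(-4\right)\right) - 48\right) = 89 \left(\left(72 + 4 \cdot 16 - 144\right) - 48\right) = 89 \left(\left(72 + 64 - 144\right) - 48\right) = 89 \left(-8 - 48\right) = 89 \left(-56\right) = -4984$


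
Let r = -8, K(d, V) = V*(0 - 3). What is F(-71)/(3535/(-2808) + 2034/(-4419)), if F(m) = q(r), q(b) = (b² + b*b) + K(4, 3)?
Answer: -9651096/139429 ≈ -69.219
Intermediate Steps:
K(d, V) = -3*V (K(d, V) = V*(-3) = -3*V)
q(b) = -9 + 2*b² (q(b) = (b² + b*b) - 3*3 = (b² + b²) - 9 = 2*b² - 9 = -9 + 2*b²)
F(m) = 119 (F(m) = -9 + 2*(-8)² = -9 + 2*64 = -9 + 128 = 119)
F(-71)/(3535/(-2808) + 2034/(-4419)) = 119/(3535/(-2808) + 2034/(-4419)) = 119/(3535*(-1/2808) + 2034*(-1/4419)) = 119/(-3535/2808 - 226/491) = 119/(-2370293/1378728) = 119*(-1378728/2370293) = -9651096/139429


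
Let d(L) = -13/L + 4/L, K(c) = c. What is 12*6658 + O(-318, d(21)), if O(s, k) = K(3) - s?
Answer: 80217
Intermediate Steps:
d(L) = -9/L
O(s, k) = 3 - s
12*6658 + O(-318, d(21)) = 12*6658 + (3 - 1*(-318)) = 79896 + (3 + 318) = 79896 + 321 = 80217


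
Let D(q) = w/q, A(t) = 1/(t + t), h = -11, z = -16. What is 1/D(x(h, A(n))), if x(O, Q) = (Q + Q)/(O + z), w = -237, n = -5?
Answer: -1/31995 ≈ -3.1255e-5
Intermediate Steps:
A(t) = 1/(2*t)
x(O, Q) = 2*Q/(-16 + O) (x(O, Q) = (Q + Q)/(O - 16) = (2*Q)/(-16 + O) = 2*Q/(-16 + O))
D(q) = -237/q
1/D(x(h, A(n))) = 1/(-237/(2*((½)/(-5))/(-16 - 11))) = 1/(-237/(2*((½)*(-⅕))/(-27))) = 1/(-237/(2*(-⅒)*(-1/27))) = 1/(-237/1/135) = 1/(-237*135) = 1/(-31995) = -1/31995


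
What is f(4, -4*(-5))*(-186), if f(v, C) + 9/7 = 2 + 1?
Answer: -2232/7 ≈ -318.86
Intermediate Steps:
f(v, C) = 12/7 (f(v, C) = -9/7 + (2 + 1) = -9/7 + 3 = 12/7)
f(4, -4*(-5))*(-186) = (12/7)*(-186) = -2232/7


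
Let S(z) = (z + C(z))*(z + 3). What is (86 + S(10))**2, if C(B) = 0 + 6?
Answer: 86436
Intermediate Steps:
C(B) = 6
S(z) = (3 + z)*(6 + z) (S(z) = (z + 6)*(z + 3) = (6 + z)*(3 + z) = (3 + z)*(6 + z))
(86 + S(10))**2 = (86 + (18 + 10**2 + 9*10))**2 = (86 + (18 + 100 + 90))**2 = (86 + 208)**2 = 294**2 = 86436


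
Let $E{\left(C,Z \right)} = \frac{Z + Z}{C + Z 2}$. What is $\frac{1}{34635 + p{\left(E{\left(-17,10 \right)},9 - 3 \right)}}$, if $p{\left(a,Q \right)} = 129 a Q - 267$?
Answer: $\frac{1}{39528} \approx 2.5299 \cdot 10^{-5}$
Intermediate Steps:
$E{\left(C,Z \right)} = \frac{2 Z}{C + 2 Z}$
$p{\left(a,Q \right)} = -267 + 129 Q a$ ($p{\left(a,Q \right)} = 129 Q a - 267 = -267 + 129 Q a$)
$\frac{1}{34635 + p{\left(E{\left(-17,10 \right)},9 - 3 \right)}} = \frac{1}{34635 - \left(267 - 129 \left(9 - 3\right) 2 \cdot 10 \frac{1}{-17 + 2 \cdot 10}\right)} = \frac{1}{34635 - \left(267 - 129 \left(9 - 3\right) 2 \cdot 10 \frac{1}{-17 + 20}\right)} = \frac{1}{34635 - \left(267 - 774 \cdot 2 \cdot 10 \cdot \frac{1}{3}\right)} = \frac{1}{34635 - \left(267 - 5160\right)} = \frac{1}{34635 + \left(-267 + 5160\right)} = \frac{1}{34635 + 4893} = \frac{1}{39528}$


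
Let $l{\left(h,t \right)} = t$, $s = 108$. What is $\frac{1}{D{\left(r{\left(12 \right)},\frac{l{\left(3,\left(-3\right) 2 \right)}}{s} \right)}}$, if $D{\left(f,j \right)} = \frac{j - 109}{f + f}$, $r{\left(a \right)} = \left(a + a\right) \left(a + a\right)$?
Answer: $- \frac{20736}{1963} \approx -10.563$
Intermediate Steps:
$r{\left(a \right)} = 4 a^{2}$ ($r{\left(a \right)} = 2 a 2 a = 4 a^{2}$)
$D{\left(f,j \right)} = \frac{-109 + j}{2 f}$
$\frac{1}{D{\left(r{\left(12 \right)},\frac{l{\left(3,\left(-3\right) 2 \right)}}{s} \right)}} = \frac{1}{\frac{1}{2} \frac{1}{4 \cdot 12^{2}} \left(-109 + \frac{\left(-3\right) 2}{108}\right)} = \frac{1}{\frac{1}{2} \frac{1}{4 \cdot 144} \left(-109 - \frac{1}{18}\right)} = \frac{1}{\frac{1}{2} \cdot \frac{1}{576} \left(-109 - \frac{1}{18}\right)} = \frac{1}{\frac{1}{2} \cdot \frac{1}{576} \left(- \frac{1963}{18}\right)} = \frac{1}{- \frac{1963}{20736}} = - \frac{20736}{1963}$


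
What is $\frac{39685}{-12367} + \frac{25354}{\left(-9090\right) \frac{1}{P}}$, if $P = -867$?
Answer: $\frac{45248273876}{18736005} \approx 2415.0$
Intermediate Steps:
$\frac{39685}{-12367} + \frac{25354}{\left(-9090\right) \frac{1}{P}} = \frac{39685}{-12367} + \frac{25354}{\left(-9090\right) \frac{1}{-867}} = 39685 \left(- \frac{1}{12367}\right) + \frac{25354}{\left(-9090\right) \left(- \frac{1}{867}\right)} = - \frac{39685}{12367} + \frac{25354}{\frac{3030}{289}} = - \frac{39685}{12367} + 25354 \cdot \frac{289}{3030} = - \frac{39685}{12367} + \frac{3663653}{1515} = \frac{45248273876}{18736005}$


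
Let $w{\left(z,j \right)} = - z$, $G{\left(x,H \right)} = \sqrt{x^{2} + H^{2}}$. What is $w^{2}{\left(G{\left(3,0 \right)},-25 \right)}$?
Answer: $9$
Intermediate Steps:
$G{\left(x,H \right)} = \sqrt{H^{2} + x^{2}}$
$w^{2}{\left(G{\left(3,0 \right)},-25 \right)} = \left(- \sqrt{0^{2} + 3^{2}}\right)^{2} = \left(- \sqrt{0 + 9}\right)^{2} = \left(- \sqrt{9}\right)^{2} = \left(\left(-1\right) 3\right)^{2} = \left(-3\right)^{2} = 9$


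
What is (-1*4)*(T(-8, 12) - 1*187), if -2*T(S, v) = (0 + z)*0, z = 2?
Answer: 748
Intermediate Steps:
T(S, v) = 0 (T(S, v) = -(0 + 2)*0/2 = -0 = -½*0 = 0)
(-1*4)*(T(-8, 12) - 1*187) = (-1*4)*(0 - 1*187) = -4*(0 - 187) = -4*(-187) = 748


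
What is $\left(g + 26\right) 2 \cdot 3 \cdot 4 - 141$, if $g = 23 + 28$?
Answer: $1707$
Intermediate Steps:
$g = 51$
$\left(g + 26\right) 2 \cdot 3 \cdot 4 - 141 = \left(51 + 26\right) 2 \cdot 3 \cdot 4 - 141 = 77 \cdot 6 \cdot 4 - 141 = 77 \cdot 24 - 141 = 1848 - 141 = 1707$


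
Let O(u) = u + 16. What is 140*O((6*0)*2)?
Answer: 2240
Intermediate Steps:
O(u) = 16 + u
140*O((6*0)*2) = 140*(16 + (6*0)*2) = 140*(16 + 0*2) = 140*(16 + 0) = 140*16 = 2240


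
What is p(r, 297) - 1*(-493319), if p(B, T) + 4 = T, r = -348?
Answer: 493612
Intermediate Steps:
p(B, T) = -4 + T
p(r, 297) - 1*(-493319) = (-4 + 297) - 1*(-493319) = 293 + 493319 = 493612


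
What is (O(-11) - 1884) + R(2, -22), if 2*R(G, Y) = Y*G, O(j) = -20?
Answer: -1926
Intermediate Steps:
R(G, Y) = G*Y/2 (R(G, Y) = (Y*G)/2 = (G*Y)/2 = G*Y/2)
(O(-11) - 1884) + R(2, -22) = (-20 - 1884) + (1/2)*2*(-22) = -1904 - 22 = -1926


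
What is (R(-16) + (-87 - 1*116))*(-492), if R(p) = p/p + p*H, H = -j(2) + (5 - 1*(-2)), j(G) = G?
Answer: 138744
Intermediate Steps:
H = 5 (H = -1*2 + (5 - 1*(-2)) = -2 + (5 + 2) = -2 + 7 = 5)
R(p) = 1 + 5*p (R(p) = p/p + p*5 = 1 + 5*p)
(R(-16) + (-87 - 1*116))*(-492) = ((1 + 5*(-16)) + (-87 - 1*116))*(-492) = ((1 - 80) + (-87 - 116))*(-492) = (-79 - 203)*(-492) = -282*(-492) = 138744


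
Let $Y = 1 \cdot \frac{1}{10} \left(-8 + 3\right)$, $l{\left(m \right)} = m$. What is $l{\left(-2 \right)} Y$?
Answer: $1$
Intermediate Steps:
$Y = - \frac{1}{2}$ ($Y = 1 \cdot \frac{1}{10} \left(-5\right) = \frac{1}{10} \left(-5\right) = - \frac{1}{2} \approx -0.5$)
$l{\left(-2 \right)} Y = \left(-2\right) \left(- \frac{1}{2}\right) = 1$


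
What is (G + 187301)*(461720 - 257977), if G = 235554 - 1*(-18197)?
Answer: 89861257636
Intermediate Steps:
G = 253751 (G = 235554 + 18197 = 253751)
(G + 187301)*(461720 - 257977) = (253751 + 187301)*(461720 - 257977) = 441052*203743 = 89861257636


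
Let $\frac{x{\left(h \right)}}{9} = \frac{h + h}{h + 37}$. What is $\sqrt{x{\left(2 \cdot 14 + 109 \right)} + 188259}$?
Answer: $\frac{3 \sqrt{17593082}}{29} \approx 433.9$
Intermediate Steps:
$x{\left(h \right)} = \frac{18 h}{37 + h}$ ($x{\left(h \right)} = 9 \frac{h + h}{h + 37} = 9 \frac{2 h}{37 + h} = \frac{18 h}{37 + h}$)
$\sqrt{x{\left(2 \cdot 14 + 109 \right)} + 188259} = \sqrt{\frac{18 \left(2 \cdot 14 + 109\right)}{37 + \left(2 \cdot 14 + 109\right)} + 188259} = \sqrt{\frac{18 \left(28 + 109\right)}{37 + \left(28 + 109\right)} + 188259} = \sqrt{18 \cdot 137 \frac{1}{37 + 137} + 188259} = \sqrt{18 \cdot 137 \cdot \frac{1}{174} + 188259} = \sqrt{\frac{411}{29} + 188259} = \sqrt{\frac{5459922}{29}} = \frac{3 \sqrt{17593082}}{29}$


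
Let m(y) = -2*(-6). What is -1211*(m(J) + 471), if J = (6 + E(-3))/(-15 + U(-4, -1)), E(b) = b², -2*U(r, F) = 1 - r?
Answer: -584913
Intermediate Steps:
U(r, F) = -½ + r/2 (U(r, F) = -(1 - r)/2 = -½ + r/2)
J = -6/7 (J = (6 + (-3)²)/(-15 + (-½ + (½)*(-4))) = (6 + 9)/(-15 + (-½ - 2)) = 15/(-15 - 5/2) = 15/(-35/2) = 15*(-2/35) = -6/7 ≈ -0.85714)
m(y) = 12
-1211*(m(J) + 471) = -1211*(12 + 471) = -1211*483 = -584913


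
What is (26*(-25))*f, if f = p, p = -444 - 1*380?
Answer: 535600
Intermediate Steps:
p = -824 (p = -444 - 380 = -824)
f = -824
(26*(-25))*f = (26*(-25))*(-824) = -650*(-824) = 535600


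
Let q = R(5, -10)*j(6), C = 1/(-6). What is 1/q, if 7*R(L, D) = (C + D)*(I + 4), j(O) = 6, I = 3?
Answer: -1/61 ≈ -0.016393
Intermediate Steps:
C = -⅙ ≈ -0.16667
R(L, D) = -⅙ + D (R(L, D) = ((-⅙ + D)*(3 + 4))/7 = ((-⅙ + D)*7)/7 = (-7/6 + 7*D)/7 = -⅙ + D)
q = -61 (q = (-⅙ - 10)*6 = -61/6*6 = -61)
1/q = 1/(-61) = -1/61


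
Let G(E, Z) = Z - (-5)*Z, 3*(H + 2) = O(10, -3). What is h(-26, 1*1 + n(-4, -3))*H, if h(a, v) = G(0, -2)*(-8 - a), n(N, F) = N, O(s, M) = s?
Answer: -288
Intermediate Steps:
H = 4/3 (H = -2 + (⅓)*10 = -2 + 10/3 = 4/3 ≈ 1.3333)
G(E, Z) = 6*Z (G(E, Z) = Z + 5*Z = 6*Z)
h(a, v) = 96 + 12*a (h(a, v) = (6*(-2))*(-8 - a) = -12*(-8 - a) = 96 + 12*a)
h(-26, 1*1 + n(-4, -3))*H = (96 + 12*(-26))*(4/3) = (96 - 312)*(4/3) = -216*4/3 = -288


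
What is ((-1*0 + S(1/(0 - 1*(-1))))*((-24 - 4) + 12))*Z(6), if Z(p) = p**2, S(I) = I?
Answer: -576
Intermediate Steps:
((-1*0 + S(1/(0 - 1*(-1))))*((-24 - 4) + 12))*Z(6) = ((-1*0 + 1/(0 - 1*(-1)))*((-24 - 4) + 12))*6**2 = ((0 + 1/(0 + 1))*(-28 + 12))*36 = ((0 + 1/1)*(-16))*36 = ((0 + 1)*(-16))*36 = (1*(-16))*36 = -16*36 = -576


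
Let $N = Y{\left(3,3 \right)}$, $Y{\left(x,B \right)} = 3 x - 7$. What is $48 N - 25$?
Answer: $71$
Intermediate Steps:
$Y{\left(x,B \right)} = -7 + 3 x$
$N = 2$ ($N = -7 + 3 \cdot 3 = -7 + 9 = 2$)
$48 N - 25 = 48 \cdot 2 - 25 = 96 - 25 = 71$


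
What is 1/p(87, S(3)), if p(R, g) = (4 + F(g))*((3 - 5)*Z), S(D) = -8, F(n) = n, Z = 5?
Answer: 1/40 ≈ 0.025000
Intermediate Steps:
p(R, g) = -40 - 10*g (p(R, g) = (4 + g)*((3 - 5)*5) = (4 + g)*(-2*5) = (4 + g)*(-10) = -40 - 10*g)
1/p(87, S(3)) = 1/(-40 - 10*(-8)) = 1/(-40 + 80) = 1/40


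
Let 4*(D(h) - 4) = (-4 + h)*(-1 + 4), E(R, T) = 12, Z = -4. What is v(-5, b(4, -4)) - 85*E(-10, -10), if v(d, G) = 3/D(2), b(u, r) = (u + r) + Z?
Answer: -5094/5 ≈ -1018.8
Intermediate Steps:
D(h) = 1 + 3*h/4 (D(h) = 4 + ((-4 + h)*(-1 + 4))/4 = 4 + ((-4 + h)*3)/4 = 4 + (-12 + 3*h)/4 = 4 + (-3 + 3*h/4) = 1 + 3*h/4)
b(u, r) = -4 + r + u (b(u, r) = (u + r) - 4 = (r + u) - 4 = -4 + r + u)
v(d, G) = 6/5 (v(d, G) = 3/(1 + (¾)*2) = 3/(1 + 3/2) = 3/(5/2) = 3*(⅖) = 6/5)
v(-5, b(4, -4)) - 85*E(-10, -10) = 6/5 - 85*12 = 6/5 - 1020 = -5094/5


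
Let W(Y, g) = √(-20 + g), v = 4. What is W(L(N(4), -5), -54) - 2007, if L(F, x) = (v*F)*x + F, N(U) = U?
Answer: -2007 + I*√74 ≈ -2007.0 + 8.6023*I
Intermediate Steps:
L(F, x) = F + 4*F*x (L(F, x) = (4*F)*x + F = 4*F*x + F = F + 4*F*x)
W(L(N(4), -5), -54) - 2007 = √(-20 - 54) - 2007 = √(-74) - 2007 = I*√74 - 2007 = -2007 + I*√74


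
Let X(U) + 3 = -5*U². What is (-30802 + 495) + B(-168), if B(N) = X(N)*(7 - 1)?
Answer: -877045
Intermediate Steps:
X(U) = -3 - 5*U²
B(N) = -18 - 30*N² (B(N) = (-3 - 5*N²)*(7 - 1) = (-3 - 5*N²)*6 = -18 - 30*N²)
(-30802 + 495) + B(-168) = (-30802 + 495) + (-18 - 30*(-168)²) = -30307 + (-18 - 30*28224) = -30307 + (-18 - 846720) = -30307 - 846738 = -877045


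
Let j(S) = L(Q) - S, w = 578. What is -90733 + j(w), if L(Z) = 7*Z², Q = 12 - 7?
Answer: -91136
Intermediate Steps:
Q = 5
j(S) = 175 - S (j(S) = 7*5² - S = 7*25 - S = 175 - S)
-90733 + j(w) = -90733 + (175 - 1*578) = -90733 + (175 - 578) = -90733 - 403 = -91136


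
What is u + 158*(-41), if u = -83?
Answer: -6561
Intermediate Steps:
u + 158*(-41) = -83 + 158*(-41) = -83 - 6478 = -6561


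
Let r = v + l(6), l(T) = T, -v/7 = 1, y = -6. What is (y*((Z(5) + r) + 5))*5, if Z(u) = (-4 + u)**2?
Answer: -150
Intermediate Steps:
v = -7 (v = -7*1 = -7)
r = -1 (r = -7 + 6 = -1)
(y*((Z(5) + r) + 5))*5 = -6*(((-4 + 5)**2 - 1) + 5)*5 = -6*((1**2 - 1) + 5)*5 = -6*((1 - 1) + 5)*5 = -6*(0 + 5)*5 = -6*5*5 = -30*5 = -150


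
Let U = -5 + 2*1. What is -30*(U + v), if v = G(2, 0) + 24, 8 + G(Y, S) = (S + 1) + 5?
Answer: -570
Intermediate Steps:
G(Y, S) = -2 + S (G(Y, S) = -8 + ((S + 1) + 5) = -8 + ((1 + S) + 5) = -8 + (6 + S) = -2 + S)
v = 22 (v = (-2 + 0) + 24 = -2 + 24 = 22)
U = -3 (U = -5 + 2 = -3)
-30*(U + v) = -30*(-3 + 22) = -30*19 = -570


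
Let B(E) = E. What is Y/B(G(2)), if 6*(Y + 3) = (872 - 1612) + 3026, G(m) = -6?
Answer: -63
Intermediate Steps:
Y = 378 (Y = -3 + ((872 - 1612) + 3026)/6 = -3 + (-740 + 3026)/6 = -3 + (⅙)*2286 = -3 + 381 = 378)
Y/B(G(2)) = 378/(-6) = 378*(-⅙) = -63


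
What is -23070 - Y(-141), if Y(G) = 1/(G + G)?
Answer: -6505739/282 ≈ -23070.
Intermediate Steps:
Y(G) = 1/(2*G)
-23070 - Y(-141) = -23070 - 1/(2*(-141)) = -23070 - (-1)/(2*141) = -23070 - 1*(-1/282) = -23070 + 1/282 = -6505739/282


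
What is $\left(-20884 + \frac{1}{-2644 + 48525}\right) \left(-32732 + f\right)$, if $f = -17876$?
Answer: $\frac{48491512862224}{45881} \approx 1.0569 \cdot 10^{9}$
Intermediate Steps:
$\left(-20884 + \frac{1}{-2644 + 48525}\right) \left(-32732 + f\right) = \left(-20884 + \frac{1}{-2644 + 48525}\right) \left(-32732 - 17876\right) = \left(-20884 + \frac{1}{45881}\right) \left(-50608\right) = \left(- \frac{958178803}{45881}\right) \left(-50608\right) = \frac{48491512862224}{45881}$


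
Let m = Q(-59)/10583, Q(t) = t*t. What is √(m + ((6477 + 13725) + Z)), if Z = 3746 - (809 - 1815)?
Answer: √2794882069529/10583 ≈ 157.97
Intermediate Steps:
Q(t) = t²
Z = 4752 (Z = 3746 - 1*(-1006) = 3746 + 1006 = 4752)
m = 3481/10583 (m = (-59)²/10583 = 3481*(1/10583) = 3481/10583 ≈ 0.32892)
√(m + ((6477 + 13725) + Z)) = √(3481/10583 + ((6477 + 13725) + 4752)) = √(3481/10583 + (20202 + 4752)) = √(3481/10583 + 24954) = √(264091663/10583) = √2794882069529/10583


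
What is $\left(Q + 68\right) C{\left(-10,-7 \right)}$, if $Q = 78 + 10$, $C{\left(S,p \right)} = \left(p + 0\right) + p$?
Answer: $-2184$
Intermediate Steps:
$C{\left(S,p \right)} = 2 p$ ($C{\left(S,p \right)} = p + p = 2 p$)
$Q = 88$
$\left(Q + 68\right) C{\left(-10,-7 \right)} = \left(88 + 68\right) 2 \left(-7\right) = 156 \left(-14\right) = -2184$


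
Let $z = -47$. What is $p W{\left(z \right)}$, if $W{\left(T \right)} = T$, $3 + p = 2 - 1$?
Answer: $94$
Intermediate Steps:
$p = -2$ ($p = -3 + \left(2 - 1\right) = -3 + 1 = -2$)
$p W{\left(z \right)} = \left(-2\right) \left(-47\right) = 94$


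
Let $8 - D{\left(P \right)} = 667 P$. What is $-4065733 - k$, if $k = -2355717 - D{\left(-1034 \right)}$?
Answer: $-1020330$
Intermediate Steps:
$D{\left(P \right)} = 8 - 667 P$
$k = -3045403$ ($k = -2355717 - \left(8 - -689678\right) = -2355717 - \left(8 + 689678\right) = -2355717 - 689686 = -3045403$)
$-4065733 - k = -4065733 - -3045403 = -4065733 + 3045403 = -1020330$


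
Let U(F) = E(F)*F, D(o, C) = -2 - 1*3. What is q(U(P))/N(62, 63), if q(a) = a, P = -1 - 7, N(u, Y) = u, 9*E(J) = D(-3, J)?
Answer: 20/279 ≈ 0.071685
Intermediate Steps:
D(o, C) = -5 (D(o, C) = -2 - 3 = -5)
E(J) = -5/9 (E(J) = (⅑)*(-5) = -5/9)
P = -8
U(F) = -5*F/9
q(U(P))/N(62, 63) = -5/9*(-8)/62 = (40/9)*(1/62) = 20/279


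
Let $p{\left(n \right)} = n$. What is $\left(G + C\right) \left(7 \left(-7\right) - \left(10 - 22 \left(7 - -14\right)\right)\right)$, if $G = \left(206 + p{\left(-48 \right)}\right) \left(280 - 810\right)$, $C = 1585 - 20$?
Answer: $-33116525$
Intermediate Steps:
$C = 1565$ ($C = 1585 - 20 = 1565$)
$G = -83740$ ($G = \left(206 - 48\right) \left(280 - 810\right) = 158 \left(-530\right) = -83740$)
$\left(G + C\right) \left(7 \left(-7\right) - \left(10 - 22 \left(7 - -14\right)\right)\right) = \left(-83740 + 1565\right) \left(7 \left(-7\right) - \left(10 - 22 \left(7 - -14\right)\right)\right) = - 82175 \left(-49 - \left(10 - 22 \left(7 + 14\right)\right)\right) = - 82175 \left(-49 + \left(-10 + 22 \cdot 21\right)\right) = - 82175 \left(-49 + \left(-10 + 462\right)\right) = - 82175 \left(-49 + 452\right) = \left(-82175\right) 403 = -33116525$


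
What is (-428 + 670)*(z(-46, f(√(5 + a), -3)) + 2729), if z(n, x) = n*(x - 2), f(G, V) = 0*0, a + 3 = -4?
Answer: 682682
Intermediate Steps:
a = -7 (a = -3 - 4 = -7)
f(G, V) = 0
z(n, x) = n*(-2 + x)
(-428 + 670)*(z(-46, f(√(5 + a), -3)) + 2729) = (-428 + 670)*(-46*(-2 + 0) + 2729) = 242*(-46*(-2) + 2729) = 242*(92 + 2729) = 242*2821 = 682682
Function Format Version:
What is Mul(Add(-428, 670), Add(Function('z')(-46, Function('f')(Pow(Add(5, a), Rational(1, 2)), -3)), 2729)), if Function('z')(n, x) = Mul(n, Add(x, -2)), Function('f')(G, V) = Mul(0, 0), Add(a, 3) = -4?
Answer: 682682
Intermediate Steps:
a = -7 (a = Add(-3, -4) = -7)
Function('f')(G, V) = 0
Function('z')(n, x) = Mul(n, Add(-2, x))
Mul(Add(-428, 670), Add(Function('z')(-46, Function('f')(Pow(Add(5, a), Rational(1, 2)), -3)), 2729)) = Mul(Add(-428, 670), Add(Mul(-46, Add(-2, 0)), 2729)) = Mul(242, Add(Mul(-46, -2), 2729)) = Mul(242, Add(92, 2729)) = Mul(242, 2821) = 682682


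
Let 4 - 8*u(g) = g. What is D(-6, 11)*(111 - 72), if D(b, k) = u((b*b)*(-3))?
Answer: 546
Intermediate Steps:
u(g) = ½ - g/8
D(b, k) = ½ + 3*b²/8 (D(b, k) = ½ - b*b*(-3)/8 = ½ - b²*(-3)/8 = ½ - (-3)*b²/8 = ½ + 3*b²/8)
D(-6, 11)*(111 - 72) = (½ + (3/8)*(-6)²)*(111 - 72) = (½ + (3/8)*36)*39 = (½ + 27/2)*39 = 14*39 = 546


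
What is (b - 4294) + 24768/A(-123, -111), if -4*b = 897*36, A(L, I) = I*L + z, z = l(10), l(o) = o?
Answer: -168945553/13663 ≈ -12365.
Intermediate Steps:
z = 10
A(L, I) = 10 + I*L (A(L, I) = I*L + 10 = 10 + I*L)
b = -8073 (b = -897*36/4 = -1/4*32292 = -8073)
(b - 4294) + 24768/A(-123, -111) = (-8073 - 4294) + 24768/(10 - 111*(-123)) = -12367 + 24768/(10 + 13653) = -12367 + 24768/13663 = -168945553/13663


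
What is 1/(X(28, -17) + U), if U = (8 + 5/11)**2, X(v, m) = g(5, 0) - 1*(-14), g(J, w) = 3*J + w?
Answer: 121/12158 ≈ 0.0099523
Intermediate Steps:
g(J, w) = w + 3*J
X(v, m) = 29 (X(v, m) = (0 + 3*5) - 1*(-14) = (0 + 15) + 14 = 15 + 14 = 29)
U = 8649/121 (U = (8 + 5*(1/11))**2 = (8 + 5/11)**2 = (93/11)**2 = 8649/121 ≈ 71.479)
1/(X(28, -17) + U) = 1/(29 + 8649/121) = 1/(12158/121) = 121/12158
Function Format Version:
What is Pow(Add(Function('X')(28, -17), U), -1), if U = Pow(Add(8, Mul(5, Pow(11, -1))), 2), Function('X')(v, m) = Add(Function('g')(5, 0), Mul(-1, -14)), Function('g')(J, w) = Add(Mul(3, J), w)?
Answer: Rational(121, 12158) ≈ 0.0099523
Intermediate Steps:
Function('g')(J, w) = Add(w, Mul(3, J))
Function('X')(v, m) = 29 (Function('X')(v, m) = Add(Add(0, Mul(3, 5)), Mul(-1, -14)) = Add(Add(0, 15), 14) = Add(15, 14) = 29)
U = Rational(8649, 121) (U = Pow(Add(8, Mul(5, Rational(1, 11))), 2) = Pow(Add(8, Rational(5, 11)), 2) = Pow(Rational(93, 11), 2) = Rational(8649, 121) ≈ 71.479)
Pow(Add(Function('X')(28, -17), U), -1) = Pow(Add(29, Rational(8649, 121)), -1) = Pow(Rational(12158, 121), -1) = Rational(121, 12158)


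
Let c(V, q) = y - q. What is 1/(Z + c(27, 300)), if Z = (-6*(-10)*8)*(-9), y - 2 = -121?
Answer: -1/4739 ≈ -0.00021101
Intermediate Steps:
y = -119 (y = 2 - 121 = -119)
c(V, q) = -119 - q
Z = -4320 (Z = (60*8)*(-9) = 480*(-9) = -4320)
1/(Z + c(27, 300)) = 1/(-4320 + (-119 - 1*300)) = 1/(-4320 + (-119 - 300)) = 1/(-4320 - 419) = 1/(-4739) = -1/4739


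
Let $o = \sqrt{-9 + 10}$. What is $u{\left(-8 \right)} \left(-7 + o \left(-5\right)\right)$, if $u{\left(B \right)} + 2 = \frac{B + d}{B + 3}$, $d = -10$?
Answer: $- \frac{96}{5} \approx -19.2$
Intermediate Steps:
$u{\left(B \right)} = -2 + \frac{-10 + B}{3 + B}$ ($u{\left(B \right)} = -2 + \frac{B - 10}{B + 3} = -2 + \frac{-10 + B}{3 + B}$)
$o = 1$ ($o = \sqrt{1} = 1$)
$u{\left(-8 \right)} \left(-7 + o \left(-5\right)\right) = \frac{-16 - -8}{3 - 8} \left(-7 + 1 \left(-5\right)\right) = \frac{-16 + 8}{-5} \left(-7 - 5\right) = \left(- \frac{1}{5}\right) \left(-8\right) \left(-12\right) = \frac{8}{5} \left(-12\right) = - \frac{96}{5}$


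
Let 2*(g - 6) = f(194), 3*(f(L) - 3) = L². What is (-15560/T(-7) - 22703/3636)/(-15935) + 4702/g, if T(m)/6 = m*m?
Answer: 1642700337503/2183224328460 ≈ 0.75242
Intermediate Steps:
T(m) = 6*m² (T(m) = 6*(m*m) = 6*m²)
f(L) = 3 + L²/3
g = 37681/6 (g = 6 + (3 + (⅓)*194²)/2 = 6 + (3 + (⅓)*37636)/2 = 6 + (3 + 37636/3)/2 = 6 + (½)*(37645/3) = 6 + 37645/6 = 37681/6 ≈ 6280.2)
(-15560/T(-7) - 22703/3636)/(-15935) + 4702/g = (-15560/(6*(-7)²) - 22703/3636)/(-15935) + 4702/(37681/6) = (-15560/(6*49) - 22703*1/3636)*(-1/15935) + 4702*(6/37681) = (-15560/294 - 22703/3636)*(-1/15935) + 28212/37681 = (-15560*1/294 - 22703/3636)*(-1/15935) + 28212/37681 = (-7780/147 - 22703/3636)*(-1/15935) + 28212/37681 = -10541807/178164*(-1/15935) + 28212/37681 = 10541807/2839043340 + 28212/37681 = 1642700337503/2183224328460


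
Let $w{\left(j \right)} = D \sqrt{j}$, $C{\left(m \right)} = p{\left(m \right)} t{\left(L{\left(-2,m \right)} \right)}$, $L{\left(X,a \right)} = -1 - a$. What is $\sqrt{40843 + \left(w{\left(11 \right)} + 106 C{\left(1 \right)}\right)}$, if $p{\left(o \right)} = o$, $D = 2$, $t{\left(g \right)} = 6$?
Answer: $\sqrt{41479 + 2 \sqrt{11}} \approx 203.68$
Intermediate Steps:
$C{\left(m \right)} = 6 m$ ($C{\left(m \right)} = m 6 = 6 m$)
$w{\left(j \right)} = 2 \sqrt{j}$
$\sqrt{40843 + \left(w{\left(11 \right)} + 106 C{\left(1 \right)}\right)} = \sqrt{40843 + \left(2 \sqrt{11} + 106 \cdot 6 \cdot 1\right)} = \sqrt{40843 + \left(2 \sqrt{11} + 106 \cdot 6\right)} = \sqrt{40843 + \left(2 \sqrt{11} + 636\right)} = \sqrt{40843 + \left(636 + 2 \sqrt{11}\right)} = \sqrt{41479 + 2 \sqrt{11}}$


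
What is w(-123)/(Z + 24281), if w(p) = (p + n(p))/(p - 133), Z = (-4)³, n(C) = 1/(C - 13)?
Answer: 16729/843139072 ≈ 1.9841e-5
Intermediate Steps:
n(C) = 1/(-13 + C)
Z = -64
w(p) = (p + 1/(-13 + p))/(-133 + p) (w(p) = (p + 1/(-13 + p))/(p - 133) = (p + 1/(-13 + p))/(-133 + p))
w(-123)/(Z + 24281) = ((1 - 123*(-13 - 123))/((-133 - 123)*(-13 - 123)))/(-64 + 24281) = ((1 - 123*(-136))/(-256*(-136)))/24217 = -1/256*(-1/136)*(1 + 16728)*(1/24217) = -1/256*(-1/136)*16729*(1/24217) = (16729/34816)*(1/24217) = 16729/843139072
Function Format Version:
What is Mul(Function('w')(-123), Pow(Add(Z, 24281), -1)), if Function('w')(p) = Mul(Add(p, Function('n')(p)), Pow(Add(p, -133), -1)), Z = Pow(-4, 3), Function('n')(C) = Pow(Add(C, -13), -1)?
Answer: Rational(16729, 843139072) ≈ 1.9841e-5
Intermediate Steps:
Function('n')(C) = Pow(Add(-13, C), -1)
Z = -64
Function('w')(p) = Mul(Pow(Add(-133, p), -1), Add(p, Pow(Add(-13, p), -1))) (Function('w')(p) = Mul(Add(p, Pow(Add(-13, p), -1)), Pow(Add(p, -133), -1)) = Mul(Add(p, Pow(Add(-13, p), -1)), Pow(Add(-133, p), -1)) = Mul(Pow(Add(-133, p), -1), Add(p, Pow(Add(-13, p), -1))))
Mul(Function('w')(-123), Pow(Add(Z, 24281), -1)) = Mul(Mul(Pow(Add(-133, -123), -1), Pow(Add(-13, -123), -1), Add(1, Mul(-123, Add(-13, -123)))), Pow(Add(-64, 24281), -1)) = Mul(Mul(Pow(-256, -1), Pow(-136, -1), Add(1, Mul(-123, -136))), Pow(24217, -1)) = Mul(Mul(Rational(-1, 256), Rational(-1, 136), Add(1, 16728)), Rational(1, 24217)) = Mul(Mul(Rational(-1, 256), Rational(-1, 136), 16729), Rational(1, 24217)) = Mul(Rational(16729, 34816), Rational(1, 24217)) = Rational(16729, 843139072)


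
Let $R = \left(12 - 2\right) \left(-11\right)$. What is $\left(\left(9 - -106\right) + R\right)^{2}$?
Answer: $25$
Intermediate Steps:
$R = -110$ ($R = 10 \left(-11\right) = -110$)
$\left(\left(9 - -106\right) + R\right)^{2} = \left(\left(9 - -106\right) - 110\right)^{2} = \left(\left(9 + 106\right) - 110\right)^{2} = \left(115 - 110\right)^{2} = 5^{2} = 25$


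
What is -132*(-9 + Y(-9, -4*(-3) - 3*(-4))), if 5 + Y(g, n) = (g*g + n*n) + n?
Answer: -88044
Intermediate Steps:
Y(g, n) = -5 + n + g² + n² (Y(g, n) = -5 + ((g*g + n*n) + n) = -5 + ((g² + n²) + n) = -5 + (n + g² + n²) = -5 + n + g² + n²)
-132*(-9 + Y(-9, -4*(-3) - 3*(-4))) = -132*(-9 + (-5 + (-4*(-3) - 3*(-4)) + (-9)² + (-4*(-3) - 3*(-4))²)) = -132*(-9 + (-5 + (12 + 12) + 81 + (12 + 12)²)) = -132*(-9 + (-5 + 24 + 81 + 24²)) = -132*(-9 + (-5 + 24 + 81 + 576)) = -132*(-9 + 676) = -132*667 = -88044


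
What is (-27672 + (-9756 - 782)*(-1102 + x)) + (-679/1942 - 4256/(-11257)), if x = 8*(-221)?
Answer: 660563299030121/21861094 ≈ 3.0216e+7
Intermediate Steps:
x = -1768
(-27672 + (-9756 - 782)*(-1102 + x)) + (-679/1942 - 4256/(-11257)) = (-27672 + (-9756 - 782)*(-1102 - 1768)) + (-679/1942 - 4256/(-11257)) = (-27672 - 10538*(-2870)) + (-679*1/1942 - 4256*(-1/11257)) = (-27672 + 30244060) + (-679/1942 + 4256/11257) = 30216388 + 621649/21861094 = 660563299030121/21861094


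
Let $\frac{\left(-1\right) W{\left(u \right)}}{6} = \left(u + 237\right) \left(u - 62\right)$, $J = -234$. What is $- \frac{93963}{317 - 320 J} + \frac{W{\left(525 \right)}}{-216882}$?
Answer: $\frac{7711157407}{906048653} \approx 8.5108$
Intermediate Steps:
$W{\left(u \right)} = - 6 \left(-62 + u\right) \left(237 + u\right)$ ($W{\left(u \right)} = - 6 \left(u + 237\right) \left(u - 62\right) = - 6 \left(237 + u\right) \left(-62 + u\right) = - 6 \left(-62 + u\right) \left(237 + u\right)$)
$- \frac{93963}{317 - 320 J} + \frac{W{\left(525 \right)}}{-216882} = - \frac{93963}{317 - -74880} + \frac{88164 - 551250 - 6 \cdot 525^{2}}{-216882} = - \frac{93963}{317 + 74880} + \left(88164 - 551250 - 1653750\right) \left(- \frac{1}{216882}\right) = - \frac{93963}{75197} + \left(88164 - 551250 - 1653750\right) \left(- \frac{1}{216882}\right) = \left(-93963\right) \frac{1}{75197} - - \frac{117602}{12049} = - \frac{93963}{75197} + \frac{117602}{12049} = \frac{7711157407}{906048653}$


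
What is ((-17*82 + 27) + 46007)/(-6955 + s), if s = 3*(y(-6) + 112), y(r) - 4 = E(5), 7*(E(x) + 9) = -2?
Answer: -78120/11611 ≈ -6.7281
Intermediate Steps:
E(x) = -65/7 (E(x) = -9 + (1/7)*(-2) = -9 - 2/7 = -65/7)
y(r) = -37/7 (y(r) = 4 - 65/7 = -37/7)
s = 2241/7 (s = 3*(-37/7 + 112) = 3*(747/7) = 2241/7 ≈ 320.14)
((-17*82 + 27) + 46007)/(-6955 + s) = ((-17*82 + 27) + 46007)/(-6955 + 2241/7) = ((-1394 + 27) + 46007)/(-46444/7) = (-1367 + 46007)*(-7/46444) = 44640*(-7/46444) = -78120/11611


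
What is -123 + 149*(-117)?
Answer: -17556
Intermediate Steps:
-123 + 149*(-117) = -123 - 17433 = -17556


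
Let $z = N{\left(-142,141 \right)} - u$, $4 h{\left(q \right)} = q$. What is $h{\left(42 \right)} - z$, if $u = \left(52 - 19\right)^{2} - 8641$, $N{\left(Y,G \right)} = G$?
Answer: $- \frac{15365}{2} \approx -7682.5$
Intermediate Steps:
$h{\left(q \right)} = \frac{q}{4}$
$u = -7552$ ($u = 33^{2} - 8641 = 1089 - 8641 = -7552$)
$z = 7693$ ($z = 141 - -7552 = 141 + 7552 = 7693$)
$h{\left(42 \right)} - z = \frac{1}{4} \cdot 42 - 7693 = \frac{21}{2} - 7693 = - \frac{15365}{2}$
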